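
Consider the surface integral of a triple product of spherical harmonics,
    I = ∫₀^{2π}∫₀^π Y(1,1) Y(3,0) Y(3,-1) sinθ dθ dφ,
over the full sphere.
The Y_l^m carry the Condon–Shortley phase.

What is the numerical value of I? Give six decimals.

l₁+l₂+l₃=7 is odd: 3j(l;000)=0 ⇒ I=0

0.000000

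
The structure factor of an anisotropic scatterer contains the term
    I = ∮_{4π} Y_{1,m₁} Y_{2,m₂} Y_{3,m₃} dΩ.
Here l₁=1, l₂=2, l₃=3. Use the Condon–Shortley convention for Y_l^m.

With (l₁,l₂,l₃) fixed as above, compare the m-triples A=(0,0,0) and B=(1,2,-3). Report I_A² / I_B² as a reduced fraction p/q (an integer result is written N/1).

Shared (l₁,l₂,l₃)=(1,2,3): N and (l;000)² cancel in I_A²/I_B².
A: Δ = 0!·2!·4!/7! = 1/105; Racah Σ t=0..0: t=0:+1/4 = 1/4; ⇒ 3j(1 2 3; 0 0 0)² = 3/35, sgn -1
B: Δ = 0!·2!·4!/7! = 1/105; Racah Σ t=0..0: t=0:+1/48 = 1/48; ⇒ 3j(1 2 3; 1 2 -3)² = 1/7, sgn +1
I_A²/I_B² = (3/35)/(1/7) = 3/5

3/5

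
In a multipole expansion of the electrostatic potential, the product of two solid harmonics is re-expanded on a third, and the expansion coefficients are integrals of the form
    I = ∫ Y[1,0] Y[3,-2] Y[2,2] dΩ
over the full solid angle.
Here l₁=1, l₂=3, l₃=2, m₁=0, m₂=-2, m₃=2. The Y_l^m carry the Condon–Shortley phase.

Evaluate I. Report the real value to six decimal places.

0.184674

Rules hold: Σm=0, L=6 even, 2≤2≤4.
N = 3·7·5 = 105
Δ = 2!·0!·4!/7! = 1/105
Racah Σ t=1..1: t=1:−1/4 = -1/4
⇒ 3j(1 3 2; 0 0 0)² = 3/35, sgn -1
Racah Σ t=1..1: t=1:−1/24 = -1/24
⇒ 3j(1 3 2; 0 -2 2)² = 1/21, sgn -1
4πI² = N·(3j₀)²·(3jₘ)² = 3/7
I = +1·√(0.428571/4π) = 0.18467439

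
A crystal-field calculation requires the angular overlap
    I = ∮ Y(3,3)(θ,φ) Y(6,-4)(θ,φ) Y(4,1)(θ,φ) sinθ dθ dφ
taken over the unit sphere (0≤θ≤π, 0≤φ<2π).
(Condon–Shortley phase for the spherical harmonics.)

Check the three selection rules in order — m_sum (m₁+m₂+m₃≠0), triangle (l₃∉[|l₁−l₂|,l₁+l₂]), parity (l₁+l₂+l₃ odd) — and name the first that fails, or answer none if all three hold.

parity

Σmᵢ = 0  ✓
l₃∈[|l₁−l₂|,l₁+l₂]=[3,9], have l₃=4  ✓
Σlᵢ = 13 ⇒ odd  ✗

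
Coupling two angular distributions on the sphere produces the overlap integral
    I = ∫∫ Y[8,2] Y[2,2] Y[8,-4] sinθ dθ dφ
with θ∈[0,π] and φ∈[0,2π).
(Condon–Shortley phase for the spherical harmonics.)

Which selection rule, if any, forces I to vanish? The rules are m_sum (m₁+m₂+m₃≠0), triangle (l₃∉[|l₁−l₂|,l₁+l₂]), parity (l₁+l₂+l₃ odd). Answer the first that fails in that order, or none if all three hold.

azimuthal sum: 2 + 2 − 4 = 0  ✓
6 ≤ 8 ≤ 10 (triangle on l)  ✓
L = 8 + 2 + 8 = 18 (even)  ✓

none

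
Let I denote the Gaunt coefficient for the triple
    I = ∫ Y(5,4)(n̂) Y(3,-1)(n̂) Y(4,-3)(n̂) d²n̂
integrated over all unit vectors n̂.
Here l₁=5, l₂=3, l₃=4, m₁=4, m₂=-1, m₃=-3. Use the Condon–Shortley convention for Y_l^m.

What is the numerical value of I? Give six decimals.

0.042401

m-sum 0 ✓  L=12 even ✓  2≤4≤8 ✓
Π(2lᵢ+1) = 11×7×9 = 693
triangle coeff Δ(5,3,4) = 1/180180
Σ_t [1,3]: t=1:−1/576 t=2:+1/144 t=3:−1/576 = 1/288
(3j)²=20/1001 [(5 3 4; 0 0 0)], sign=+1
Σ_t [0,1]: t=0:+1/5760 t=1:−1/4320 = -1/17280
(3j)²=7/4290 [(5 3 4; 4 -1 -3)], sign=+1
⇒ 4πI² = 42/1859
I = (+1)√(42/1859/(4π)) = 0.04240138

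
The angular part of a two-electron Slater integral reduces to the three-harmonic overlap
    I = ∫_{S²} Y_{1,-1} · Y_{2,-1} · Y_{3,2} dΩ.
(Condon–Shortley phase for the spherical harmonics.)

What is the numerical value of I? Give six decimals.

Rules hold: Σm=0, L=6 even, 1≤3≤3.
N = 3·5·7 = 105
Δ = 0!·2!·4!/7! = 1/105
Racah Σ t=0..0: t=0:+1/4 = 1/4
⇒ 3j(1 2 3; 0 0 0)² = 3/35, sgn -1
Racah Σ t=0..0: t=0:+1/12 = 1/12
⇒ 3j(1 2 3; -1 -1 2)² = 2/21, sgn -1
4πI² = N·(3j₀)²·(3jₘ)² = 6/7
I = +1·√(0.857143/4π) = 0.26116903

0.261169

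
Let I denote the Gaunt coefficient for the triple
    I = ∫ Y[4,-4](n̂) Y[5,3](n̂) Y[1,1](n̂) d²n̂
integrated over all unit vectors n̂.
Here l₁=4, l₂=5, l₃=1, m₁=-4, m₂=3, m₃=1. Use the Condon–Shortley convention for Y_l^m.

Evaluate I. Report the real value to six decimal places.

-0.049106

Checks pass: Σm=0; 10 even; l₃=1∈[1,9].
(2·4+1)(2·5+1)(2·1+1) = 297
Δ: 8! 0! 2! / 11! → 1/495
sum: t=4:+1/576 = 1/576
3j²(4 5 1; 0 0 0) = Δ·Π!·Σ² = 5/99  (sign -1)
sum: t=8:+1/80640 = 1/80640
3j²(4 5 1; -4 3 1) = Δ·Π!·Σ² = 1/495  (sign +1)
combine: 4πI² = 297·5/99·1/495 = 1/33
take √, sign -1: I = -0.04910640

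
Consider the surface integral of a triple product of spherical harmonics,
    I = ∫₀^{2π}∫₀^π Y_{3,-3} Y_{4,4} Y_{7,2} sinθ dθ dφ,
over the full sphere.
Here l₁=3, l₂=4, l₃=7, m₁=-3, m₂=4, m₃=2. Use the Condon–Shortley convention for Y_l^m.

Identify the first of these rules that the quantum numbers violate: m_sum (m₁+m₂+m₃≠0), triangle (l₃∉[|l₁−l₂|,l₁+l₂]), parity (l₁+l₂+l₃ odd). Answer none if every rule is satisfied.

m_sum

m₁+m₂+m₃ = -3 + 4 + 2 = 3  ✗
triangle: |3−4|=1 ≤ l₃=7 ≤ 3+4=7
parity: l₁+l₂+l₃ = 14 is even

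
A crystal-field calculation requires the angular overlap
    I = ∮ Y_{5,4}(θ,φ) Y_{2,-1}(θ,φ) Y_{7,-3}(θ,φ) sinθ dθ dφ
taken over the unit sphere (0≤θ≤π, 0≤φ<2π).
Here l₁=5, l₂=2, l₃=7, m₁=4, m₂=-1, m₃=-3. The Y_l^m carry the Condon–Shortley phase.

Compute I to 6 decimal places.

m-sum 0 ✓  L=14 even ✓  3≤7≤7 ✓
Π(2lᵢ+1) = 11×5×15 = 825
triangle coeff Δ(5,2,7) = 1/15015
Σ_t [0,0]: t=0:+1/57600 = 1/57600
(3j)²=21/715 [(5 2 7; 0 0 0)], sign=-1
Σ_t [0,0]: t=0:+1/2177280 = 1/2177280
(3j)²=8/3003 [(5 2 7; 4 -1 -3)], sign=+1
⇒ 4πI² = 120/1859
I = (-1)√(120/1859/(4π)) = -0.07167142

-0.071671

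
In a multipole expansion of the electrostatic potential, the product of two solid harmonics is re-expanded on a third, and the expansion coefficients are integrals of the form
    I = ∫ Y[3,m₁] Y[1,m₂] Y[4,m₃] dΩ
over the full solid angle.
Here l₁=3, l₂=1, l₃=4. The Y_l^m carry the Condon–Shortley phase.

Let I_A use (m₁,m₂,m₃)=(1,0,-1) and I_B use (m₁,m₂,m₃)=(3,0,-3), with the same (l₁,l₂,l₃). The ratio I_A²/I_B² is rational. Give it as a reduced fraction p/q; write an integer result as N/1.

15/7

Same 3,1,4: normalisation and zero-m 3j drop out of the ratio.
A: Δ: 0! 6! 2! / 9! → 1/252; sum: t=0:+1/48 = 1/48; 3j²(3 1 4; 1 0 -1) = Δ·Π!·Σ² = 5/84  (sign -1)
B: Δ: 0! 6! 2! / 9! → 1/252; sum: t=0:+1/720 = 1/720; 3j²(3 1 4; 3 0 -3) = Δ·Π!·Σ² = 1/36  (sign -1)
I_A²/I_B² = (5/84)/(1/36) = 15/7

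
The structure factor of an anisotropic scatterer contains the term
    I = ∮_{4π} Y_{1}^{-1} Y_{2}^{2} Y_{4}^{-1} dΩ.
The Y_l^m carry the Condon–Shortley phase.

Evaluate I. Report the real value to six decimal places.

0.000000

l₃=4 ∉ [1,3] — triangle fails ⇒ I = 0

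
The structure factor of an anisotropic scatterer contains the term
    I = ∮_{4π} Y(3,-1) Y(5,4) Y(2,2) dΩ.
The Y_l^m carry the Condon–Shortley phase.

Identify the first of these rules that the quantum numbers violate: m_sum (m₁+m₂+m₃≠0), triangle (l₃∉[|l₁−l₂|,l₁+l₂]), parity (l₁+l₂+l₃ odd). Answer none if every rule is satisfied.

m_sum

azimuthal sum: -1 + 4 + 2 = 5  ✗
2 ≤ 2 ≤ 8 (triangle on l)
L = 3 + 5 + 2 = 10 (even)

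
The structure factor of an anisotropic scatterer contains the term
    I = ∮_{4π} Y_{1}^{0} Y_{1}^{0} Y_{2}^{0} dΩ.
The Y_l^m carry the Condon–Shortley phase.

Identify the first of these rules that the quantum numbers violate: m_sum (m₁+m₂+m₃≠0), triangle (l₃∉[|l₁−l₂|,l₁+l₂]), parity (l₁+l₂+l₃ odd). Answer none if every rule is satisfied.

m₁+m₂+m₃ = 0 + 0 + 0 = 0  ✓
triangle: |1−1|=0 ≤ l₃=2 ≤ 1+1=2  ✓
parity: l₁+l₂+l₃ = 4 is even  ✓

none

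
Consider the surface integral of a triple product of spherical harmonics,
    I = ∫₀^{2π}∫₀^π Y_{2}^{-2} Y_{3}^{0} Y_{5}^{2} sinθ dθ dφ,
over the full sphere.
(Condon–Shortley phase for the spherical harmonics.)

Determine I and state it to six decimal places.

Rules hold: Σm=0, L=10 even, 1≤5≤5.
N = 5·7·11 = 385
Δ = 0!·4!·6!/11! = 1/2310
Racah Σ t=0..0: t=0:+1/144 = 1/144
⇒ 3j(2 3 5; 0 0 0)² = 10/231, sgn -1
Racah Σ t=0..0: t=0:+1/864 = 1/864
⇒ 3j(2 3 5; -2 0 2)² = 1/66, sgn -1
4πI² = N·(3j₀)²·(3jₘ)² = 25/99
I = +1·√(0.252525/4π) = 0.14175797

0.141758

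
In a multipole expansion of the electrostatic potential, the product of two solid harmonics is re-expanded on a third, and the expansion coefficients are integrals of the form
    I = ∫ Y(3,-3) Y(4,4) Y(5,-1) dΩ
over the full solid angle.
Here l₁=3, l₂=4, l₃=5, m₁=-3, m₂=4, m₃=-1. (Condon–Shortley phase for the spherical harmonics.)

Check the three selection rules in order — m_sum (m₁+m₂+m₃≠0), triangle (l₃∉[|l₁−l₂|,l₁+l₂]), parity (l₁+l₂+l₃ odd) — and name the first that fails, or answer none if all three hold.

none

m₁+m₂+m₃ = -3 + 4 − 1 = 0  ✓
triangle: |3−4|=1 ≤ l₃=5 ≤ 3+4=7  ✓
parity: l₁+l₂+l₃ = 12 is even  ✓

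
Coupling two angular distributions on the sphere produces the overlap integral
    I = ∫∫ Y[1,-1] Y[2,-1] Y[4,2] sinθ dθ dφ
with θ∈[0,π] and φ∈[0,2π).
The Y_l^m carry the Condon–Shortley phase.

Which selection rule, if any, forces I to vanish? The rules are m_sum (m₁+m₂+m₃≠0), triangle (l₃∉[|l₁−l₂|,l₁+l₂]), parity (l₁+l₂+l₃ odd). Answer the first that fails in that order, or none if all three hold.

Σmᵢ = 0  ✓
l₃∈[|l₁−l₂|,l₁+l₂]=[1,3], have l₃=4  ✗
Σlᵢ = 7 ⇒ odd

triangle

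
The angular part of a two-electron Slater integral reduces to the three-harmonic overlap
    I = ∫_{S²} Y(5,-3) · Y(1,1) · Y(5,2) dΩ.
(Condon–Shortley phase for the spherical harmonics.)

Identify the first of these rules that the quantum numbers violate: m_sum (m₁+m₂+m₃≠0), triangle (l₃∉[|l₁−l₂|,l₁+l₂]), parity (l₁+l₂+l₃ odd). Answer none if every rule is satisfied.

Σmᵢ = 0  ✓
l₃∈[|l₁−l₂|,l₁+l₂]=[4,6], have l₃=5  ✓
Σlᵢ = 11 ⇒ odd  ✗

parity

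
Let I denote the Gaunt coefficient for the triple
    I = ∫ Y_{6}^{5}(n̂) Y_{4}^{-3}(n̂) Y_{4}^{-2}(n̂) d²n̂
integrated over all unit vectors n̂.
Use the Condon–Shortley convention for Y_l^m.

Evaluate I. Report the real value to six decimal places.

-0.100084

Checks pass: Σm=0; 14 even; l₃=4∈[2,10].
(2·6+1)(2·4+1)(2·4+1) = 1053
Δ: 6! 6! 2! / 15! → 1/1261260
sum: t=2:+1/4608 t=3:−1/1296 t=4:+1/4608 = -7/20736
3j²(6 4 4; 0 0 0) = Δ·Π!·Σ² = 20/1287  (sign -1)
sum: t=0:+1/86400 t=1:−1/172800 = 1/172800
3j²(6 4 4; 5 -3 -2) = Δ·Π!·Σ² = 1/130  (sign +1)
combine: 4πI² = 1053·20/1287·1/130 = 18/143
take √, sign -1: I = -0.10008369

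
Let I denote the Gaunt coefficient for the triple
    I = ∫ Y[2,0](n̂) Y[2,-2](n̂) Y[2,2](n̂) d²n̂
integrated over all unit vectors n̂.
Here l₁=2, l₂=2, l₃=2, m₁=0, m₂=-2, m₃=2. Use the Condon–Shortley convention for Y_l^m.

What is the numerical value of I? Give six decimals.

Checks pass: Σm=0; 6 even; l₃=2∈[0,4].
(2·2+1)(2·2+1)(2·2+1) = 125
Δ: 2! 2! 2! / 7! → 1/630
sum: t=0:+1/8 t=1:−1/1 t=2:+1/8 = -3/4
3j²(2 2 2; 0 0 0) = Δ·Π!·Σ² = 2/35  (sign -1)
sum: t=0:+1/8 = 1/8
3j²(2 2 2; 0 -2 2) = Δ·Π!·Σ² = 2/35  (sign +1)
combine: 4πI² = 125·2/35·2/35 = 20/49
take √, sign -1: I = -0.18022375

-0.180224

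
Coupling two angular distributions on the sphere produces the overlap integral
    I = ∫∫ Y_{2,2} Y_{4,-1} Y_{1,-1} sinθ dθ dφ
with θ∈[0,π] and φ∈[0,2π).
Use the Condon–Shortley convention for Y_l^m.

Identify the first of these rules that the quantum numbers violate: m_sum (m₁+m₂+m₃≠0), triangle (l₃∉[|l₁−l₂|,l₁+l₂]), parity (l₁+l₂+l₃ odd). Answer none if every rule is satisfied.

m₁+m₂+m₃ = 2 − 1 − 1 = 0  ✓
triangle: |2−4|=2 ≤ l₃=1 ≤ 2+4=6  ✗
parity: l₁+l₂+l₃ = 7 is odd

triangle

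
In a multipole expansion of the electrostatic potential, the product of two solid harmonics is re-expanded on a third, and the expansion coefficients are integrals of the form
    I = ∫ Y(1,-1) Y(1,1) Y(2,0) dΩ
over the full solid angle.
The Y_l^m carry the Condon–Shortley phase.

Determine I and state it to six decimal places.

Checks pass: Σm=0; 4 even; l₃=2∈[0,2].
(2·1+1)(2·1+1)(2·2+1) = 45
Δ: 0! 2! 2! / 5! → 1/30
sum: t=0:+1/1 = 1/1
3j²(1 1 2; 0 0 0) = Δ·Π!·Σ² = 2/15  (sign +1)
sum: t=0:+1/4 = 1/4
3j²(1 1 2; -1 1 0) = Δ·Π!·Σ² = 1/30  (sign +1)
combine: 4πI² = 45·2/15·1/30 = 1/5
take √, sign +1: I = 0.12615663

0.126157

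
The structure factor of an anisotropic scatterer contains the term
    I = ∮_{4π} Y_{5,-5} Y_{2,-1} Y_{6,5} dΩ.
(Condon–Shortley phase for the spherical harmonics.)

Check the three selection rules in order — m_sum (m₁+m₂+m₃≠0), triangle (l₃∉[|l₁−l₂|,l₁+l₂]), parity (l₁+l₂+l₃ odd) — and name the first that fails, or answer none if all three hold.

azimuthal sum: -5 − 1 + 5 = -1  ✗
3 ≤ 6 ≤ 7 (triangle on l)
L = 5 + 2 + 6 = 13 (odd)

m_sum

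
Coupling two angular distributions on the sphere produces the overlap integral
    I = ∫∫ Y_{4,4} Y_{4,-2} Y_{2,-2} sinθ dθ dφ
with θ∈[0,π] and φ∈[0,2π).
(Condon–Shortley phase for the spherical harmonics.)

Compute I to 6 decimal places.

Rules hold: Σm=0, L=10 even, 0≤2≤8.
N = 9·9·5 = 405
Δ = 6!·2!·2!/11! = 1/13860
Racah Σ t=2..4: t=2:+1/192 t=3:−1/36 t=4:+1/192 = -5/288
⇒ 3j(4 4 2; 0 0 0)² = 20/693, sgn -1
Racah Σ t=0..0: t=0:+1/2880 = 1/2880
⇒ 3j(4 4 2; 4 -2 -2)² = 2/165, sgn +1
4πI² = N·(3j₀)²·(3jₘ)² = 120/847
I = -1·√(0.141677/4π) = -0.10618031

-0.106180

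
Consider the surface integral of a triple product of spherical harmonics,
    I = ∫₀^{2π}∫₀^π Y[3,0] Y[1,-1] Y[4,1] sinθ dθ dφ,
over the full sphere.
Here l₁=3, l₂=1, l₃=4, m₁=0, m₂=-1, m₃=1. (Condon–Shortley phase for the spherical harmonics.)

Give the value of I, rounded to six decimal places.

-0.194664

Checks pass: Σm=0; 8 even; l₃=4∈[2,4].
(2·3+1)(2·1+1)(2·4+1) = 189
Δ: 0! 6! 2! / 9! → 1/252
sum: t=0:+1/36 = 1/36
3j²(3 1 4; 0 0 0) = Δ·Π!·Σ² = 4/63  (sign +1)
sum: t=0:+1/72 = 1/72
3j²(3 1 4; 0 -1 1) = Δ·Π!·Σ² = 5/126  (sign -1)
combine: 4πI² = 189·4/63·5/126 = 10/21
take √, sign -1: I = -0.19466390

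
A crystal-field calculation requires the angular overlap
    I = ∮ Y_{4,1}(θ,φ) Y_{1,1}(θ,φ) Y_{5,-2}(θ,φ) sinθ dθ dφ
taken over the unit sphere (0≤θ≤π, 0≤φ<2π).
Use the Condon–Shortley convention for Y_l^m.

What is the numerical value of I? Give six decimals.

0.225034

m-sum 0 ✓  L=10 even ✓  3≤5≤5 ✓
Π(2lᵢ+1) = 9×3×11 = 297
triangle coeff Δ(4,1,5) = 1/495
Σ_t [0,0]: t=0:+1/576 = 1/576
(3j)²=5/99 [(4 1 5; 0 0 0)], sign=-1
Σ_t [0,0]: t=0:+1/1440 = 1/1440
(3j)²=7/165 [(4 1 5; 1 1 -2)], sign=-1
⇒ 4πI² = 7/11
I = (+1)√(7/11/(4π)) = 0.22503380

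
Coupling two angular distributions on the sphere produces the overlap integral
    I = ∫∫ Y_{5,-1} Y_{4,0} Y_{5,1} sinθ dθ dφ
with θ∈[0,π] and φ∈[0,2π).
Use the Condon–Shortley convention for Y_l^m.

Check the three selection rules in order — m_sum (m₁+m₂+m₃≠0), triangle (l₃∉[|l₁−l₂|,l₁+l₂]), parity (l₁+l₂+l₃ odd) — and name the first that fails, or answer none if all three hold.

none

m₁+m₂+m₃ = -1 + 0 + 1 = 0  ✓
triangle: |5−4|=1 ≤ l₃=5 ≤ 5+4=9  ✓
parity: l₁+l₂+l₃ = 14 is even  ✓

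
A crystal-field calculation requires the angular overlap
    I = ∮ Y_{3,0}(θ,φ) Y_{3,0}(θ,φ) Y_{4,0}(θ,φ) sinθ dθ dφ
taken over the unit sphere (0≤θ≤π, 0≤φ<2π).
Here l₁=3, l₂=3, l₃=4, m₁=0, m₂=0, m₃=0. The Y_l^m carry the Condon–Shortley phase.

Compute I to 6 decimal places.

0.153870

m-sum 0 ✓  L=10 even ✓  0≤4≤6 ✓
Π(2lᵢ+1) = 7×7×9 = 441
triangle coeff Δ(3,3,4) = 1/34650
Σ_t [0,2]: t=0:+1/72 t=1:−1/16 t=2:+1/72 = -5/144
(3j)²=2/77 [(3 3 4; 0 0 0)], sign=-1
(m-triple is (0,0,0) — same symbol as above.)
⇒ 4πI² = 36/121
I = (+1)√(36/121/(4π)) = 0.15386989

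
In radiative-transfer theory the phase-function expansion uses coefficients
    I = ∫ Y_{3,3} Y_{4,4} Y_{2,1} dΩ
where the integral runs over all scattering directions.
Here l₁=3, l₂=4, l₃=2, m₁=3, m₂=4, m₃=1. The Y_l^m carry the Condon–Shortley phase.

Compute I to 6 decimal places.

0.000000

3 + 4 + 1 = 8 ≠ 0: azimuthal integral kills it; I = 0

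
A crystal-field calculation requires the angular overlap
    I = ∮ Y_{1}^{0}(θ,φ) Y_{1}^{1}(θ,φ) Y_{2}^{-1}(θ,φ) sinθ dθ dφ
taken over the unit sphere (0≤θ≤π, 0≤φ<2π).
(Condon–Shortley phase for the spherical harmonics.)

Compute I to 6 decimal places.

-0.218510

m-sum 0 ✓  L=4 even ✓  0≤2≤2 ✓
Π(2lᵢ+1) = 3×3×5 = 45
triangle coeff Δ(1,1,2) = 1/30
Σ_t [0,0]: t=0:+1/1 = 1/1
(3j)²=2/15 [(1 1 2; 0 0 0)], sign=+1
Σ_t [0,0]: t=0:+1/2 = 1/2
(3j)²=1/10 [(1 1 2; 0 1 -1)], sign=-1
⇒ 4πI² = 3/5
I = (-1)√(3/5/(4π)) = -0.21850969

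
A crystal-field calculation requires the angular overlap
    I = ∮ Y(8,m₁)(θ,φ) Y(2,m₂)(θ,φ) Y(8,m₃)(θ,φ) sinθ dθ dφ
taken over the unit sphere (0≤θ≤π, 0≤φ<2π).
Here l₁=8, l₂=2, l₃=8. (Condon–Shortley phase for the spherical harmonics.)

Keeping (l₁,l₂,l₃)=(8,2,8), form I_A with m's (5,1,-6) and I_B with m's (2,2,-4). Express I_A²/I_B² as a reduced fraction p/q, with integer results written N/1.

77/60

l's match ⇒ only the (l;m) 3-j factors differ between A and B.
A: triangle coeff Δ(8,2,8) = 1/348840; Σ_t [1,2]: t=1:−1/1916006400 t=2:+1/12454041600 = -1/2264371200; (3j)²=847/38760 [(8 2 8; 5 1 -6)], sign=-1
B: triangle coeff Δ(8,2,8) = 1/348840; Σ_t [2,2]: t=2:+1/348364800 = 1/348364800; (3j)²=11/646 [(8 2 8; 2 2 -4)], sign=+1
I_A²/I_B² = (847/38760)/(11/646) = 77/60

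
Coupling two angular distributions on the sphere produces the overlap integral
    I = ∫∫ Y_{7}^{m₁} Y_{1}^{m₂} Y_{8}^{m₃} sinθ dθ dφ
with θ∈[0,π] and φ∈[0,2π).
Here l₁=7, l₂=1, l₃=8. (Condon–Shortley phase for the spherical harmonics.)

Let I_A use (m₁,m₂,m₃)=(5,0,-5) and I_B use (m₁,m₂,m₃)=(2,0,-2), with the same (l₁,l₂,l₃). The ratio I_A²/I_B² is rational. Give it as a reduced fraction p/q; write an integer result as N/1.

l's match ⇒ only the (l;m) 3-j factors differ between A and B.
A: triangle coeff Δ(7,1,8) = 1/2040; Σ_t [0,0]: t=0:+1/958003200 = 1/958003200; (3j)²=13/680 [(7 1 8; 5 0 -5)], sign=-1
B: triangle coeff Δ(7,1,8) = 1/2040; Σ_t [0,0]: t=0:+1/43545600 = 1/43545600; (3j)²=1/34 [(7 1 8; 2 0 -2)], sign=+1
I_A²/I_B² = (13/680)/(1/34) = 13/20

13/20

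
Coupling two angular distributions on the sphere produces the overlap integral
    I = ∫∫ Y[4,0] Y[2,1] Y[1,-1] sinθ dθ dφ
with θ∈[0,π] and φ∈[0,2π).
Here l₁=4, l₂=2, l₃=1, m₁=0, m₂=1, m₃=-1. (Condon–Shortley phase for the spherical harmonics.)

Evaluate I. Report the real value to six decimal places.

l₃=1 ∉ [2,6] — triangle fails ⇒ I = 0

0.000000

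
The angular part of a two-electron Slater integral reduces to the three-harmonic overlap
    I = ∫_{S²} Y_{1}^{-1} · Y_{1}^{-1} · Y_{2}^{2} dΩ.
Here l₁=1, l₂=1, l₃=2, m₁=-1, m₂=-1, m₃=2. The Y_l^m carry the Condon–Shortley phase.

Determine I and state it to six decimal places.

Rules hold: Σm=0, L=4 even, 0≤2≤2.
N = 3·3·5 = 45
Δ = 0!·2!·2!/5! = 1/30
Racah Σ t=0..0: t=0:+1/1 = 1/1
⇒ 3j(1 1 2; 0 0 0)² = 2/15, sgn +1
Racah Σ t=0..0: t=0:+1/4 = 1/4
⇒ 3j(1 1 2; -1 -1 2)² = 1/5, sgn +1
4πI² = N·(3j₀)²·(3jₘ)² = 6/5
I = +1·√(1.2/4π) = 0.30901936

0.309019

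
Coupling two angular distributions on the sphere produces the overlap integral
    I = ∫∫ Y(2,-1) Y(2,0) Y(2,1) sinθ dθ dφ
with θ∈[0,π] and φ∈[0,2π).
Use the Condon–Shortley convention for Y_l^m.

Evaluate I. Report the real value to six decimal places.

m-sum 0 ✓  L=6 even ✓  0≤2≤4 ✓
Π(2lᵢ+1) = 5×5×5 = 125
triangle coeff Δ(2,2,2) = 1/630
Σ_t [0,2]: t=0:+1/8 t=1:−1/1 t=2:+1/8 = -3/4
(3j)²=2/35 [(2 2 2; 0 0 0)], sign=-1
Σ_t [1,2]: t=1:−1/2 t=2:+1/4 = -1/4
(3j)²=1/70 [(2 2 2; -1 0 1)], sign=+1
⇒ 4πI² = 5/49
I = (-1)√(5/49/(4π)) = -0.09011188

-0.090112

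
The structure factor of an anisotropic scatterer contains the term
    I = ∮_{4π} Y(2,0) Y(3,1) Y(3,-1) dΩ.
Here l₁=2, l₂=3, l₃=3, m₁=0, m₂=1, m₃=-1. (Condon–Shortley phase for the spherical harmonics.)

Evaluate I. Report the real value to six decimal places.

-0.126157

m-sum 0 ✓  L=8 even ✓  1≤3≤5 ✓
Π(2lᵢ+1) = 5×7×7 = 245
triangle coeff Δ(2,3,3) = 1/3780
Σ_t [0,2]: t=0:+1/24 t=1:−1/4 t=2:+1/24 = -1/6
(3j)²=4/105 [(2 3 3; 0 0 0)], sign=+1
Σ_t [0,2]: t=0:+1/96 t=1:−1/6 t=2:+1/16 = -3/32
(3j)²=3/140 [(2 3 3; 0 1 -1)], sign=-1
⇒ 4πI² = 1/5
I = (-1)√(1/5/(4π)) = -0.12615663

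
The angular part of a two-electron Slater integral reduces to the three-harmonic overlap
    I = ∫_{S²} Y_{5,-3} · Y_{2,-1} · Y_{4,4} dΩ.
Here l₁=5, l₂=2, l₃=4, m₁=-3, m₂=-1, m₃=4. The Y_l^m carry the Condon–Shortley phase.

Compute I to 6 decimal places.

Σlᵢ=11 odd — θ-integrand is odd under cosθ→−cosθ; I=0

0.000000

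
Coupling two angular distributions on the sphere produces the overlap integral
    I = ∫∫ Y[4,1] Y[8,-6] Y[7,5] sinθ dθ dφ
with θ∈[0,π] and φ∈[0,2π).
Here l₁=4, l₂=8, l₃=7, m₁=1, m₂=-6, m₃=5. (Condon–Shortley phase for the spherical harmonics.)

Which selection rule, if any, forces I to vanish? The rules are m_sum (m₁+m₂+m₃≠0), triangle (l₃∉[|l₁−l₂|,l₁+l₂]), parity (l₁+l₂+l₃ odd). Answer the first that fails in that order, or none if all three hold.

Σmᵢ = 0  ✓
l₃∈[|l₁−l₂|,l₁+l₂]=[4,12], have l₃=7  ✓
Σlᵢ = 19 ⇒ odd  ✗

parity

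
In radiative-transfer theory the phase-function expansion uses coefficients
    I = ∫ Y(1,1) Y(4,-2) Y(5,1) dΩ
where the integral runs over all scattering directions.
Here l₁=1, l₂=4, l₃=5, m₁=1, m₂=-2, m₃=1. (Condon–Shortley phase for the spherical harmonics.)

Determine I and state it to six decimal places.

-0.120286

m-sum 0 ✓  L=10 even ✓  3≤5≤5 ✓
Π(2lᵢ+1) = 3×9×11 = 297
triangle coeff Δ(1,4,5) = 1/495
Σ_t [0,0]: t=0:+1/576 = 1/576
(3j)²=5/99 [(1 4 5; 0 0 0)], sign=-1
Σ_t [0,0]: t=0:+1/2880 = 1/2880
(3j)²=2/165 [(1 4 5; 1 -2 1)], sign=+1
⇒ 4πI² = 2/11
I = (-1)√(2/11/(4π)) = -0.12028562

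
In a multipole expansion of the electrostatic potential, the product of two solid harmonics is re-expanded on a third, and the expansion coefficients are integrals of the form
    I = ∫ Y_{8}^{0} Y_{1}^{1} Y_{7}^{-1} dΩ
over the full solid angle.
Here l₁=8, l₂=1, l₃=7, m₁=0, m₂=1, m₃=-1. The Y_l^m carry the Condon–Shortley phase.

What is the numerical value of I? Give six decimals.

m-sum 0 ✓  L=16 even ✓  7≤7≤9 ✓
Π(2lᵢ+1) = 17×3×15 = 765
triangle coeff Δ(8,1,7) = 1/2040
Σ_t [1,1]: t=1:−1/25401600 = -1/25401600
(3j)²=8/255 [(8 1 7; 0 0 0)], sign=+1
Σ_t [2,2]: t=2:+1/58060800 = 1/58060800
(3j)²=7/510 [(8 1 7; 0 1 -1)], sign=+1
⇒ 4πI² = 28/85
I = (+1)√(28/85/(4π)) = 0.16190663

0.161907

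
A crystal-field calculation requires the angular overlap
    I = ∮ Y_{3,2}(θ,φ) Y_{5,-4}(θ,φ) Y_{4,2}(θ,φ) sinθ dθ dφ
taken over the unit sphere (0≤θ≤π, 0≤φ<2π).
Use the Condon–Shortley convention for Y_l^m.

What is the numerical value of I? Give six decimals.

0.143343

m-sum 0 ✓  L=12 even ✓  2≤4≤8 ✓
Π(2lᵢ+1) = 7×11×9 = 693
triangle coeff Δ(3,5,4) = 1/180180
Σ_t [1,3]: t=1:−1/576 t=2:+1/144 t=3:−1/576 = 1/288
(3j)²=20/1001 [(3 5 4; 0 0 0)], sign=+1
Σ_t [0,1]: t=0:+1/2880 t=1:−1/8640 = 1/4320
(3j)²=8/429 [(3 5 4; 2 -4 2)], sign=+1
⇒ 4πI² = 480/1859
I = (+1)√(480/1859/(4π)) = 0.14334284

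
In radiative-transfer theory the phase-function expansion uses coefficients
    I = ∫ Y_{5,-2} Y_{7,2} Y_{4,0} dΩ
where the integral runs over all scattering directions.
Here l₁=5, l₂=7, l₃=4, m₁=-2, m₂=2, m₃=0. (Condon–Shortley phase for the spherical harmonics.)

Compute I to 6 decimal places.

0.037709

Rules hold: Σm=0, L=16 even, 2≤4≤12.
N = 11·15·9 = 1485
Δ = 8!·2!·6!/17! = 1/6126120
Racah Σ t=3..5: t=3:−1/69120 t=4:+1/20736 t=5:−1/69120 = 1/51840
⇒ 3j(5 7 4; 0 0 0)² = 280/21879, sgn +1
Racah Σ t=5..7: t=5:−1/69120 t=6:+1/51840 t=7:−1/483840 = 1/362880
⇒ 3j(5 7 4; -2 2 0)² = 16/17017, sgn +1
4πI² = N·(3j₀)²·(3jₘ)² = 9600/537251
I = +1·√(0.0178687/4π) = 0.03770874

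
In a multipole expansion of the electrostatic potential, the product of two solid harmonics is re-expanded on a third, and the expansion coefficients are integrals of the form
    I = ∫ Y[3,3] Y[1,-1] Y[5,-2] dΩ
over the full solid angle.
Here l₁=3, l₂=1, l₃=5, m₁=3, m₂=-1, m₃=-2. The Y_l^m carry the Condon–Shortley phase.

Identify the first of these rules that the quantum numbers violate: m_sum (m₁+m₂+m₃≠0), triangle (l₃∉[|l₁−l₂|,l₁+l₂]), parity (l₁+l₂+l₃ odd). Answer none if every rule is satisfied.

Σmᵢ = 0  ✓
l₃∈[|l₁−l₂|,l₁+l₂]=[2,4], have l₃=5  ✗
Σlᵢ = 9 ⇒ odd

triangle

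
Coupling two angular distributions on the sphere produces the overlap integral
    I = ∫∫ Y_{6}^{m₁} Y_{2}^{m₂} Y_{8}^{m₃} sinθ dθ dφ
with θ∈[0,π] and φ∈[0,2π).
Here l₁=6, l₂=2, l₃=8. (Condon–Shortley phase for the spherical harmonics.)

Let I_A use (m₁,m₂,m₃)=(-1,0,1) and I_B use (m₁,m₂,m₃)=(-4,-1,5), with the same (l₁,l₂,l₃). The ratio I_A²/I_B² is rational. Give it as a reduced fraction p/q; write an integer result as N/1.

126/143

l's match ⇒ only the (l;m) 3-j factors differ between A and B.
A: triangle coeff Δ(6,2,8) = 1/30940; Σ_t [0,0]: t=0:+1/2419200 = 1/2419200; (3j)²=27/1105 [(6 2 8; -1 0 1)], sign=-1
B: triangle coeff Δ(6,2,8) = 1/30940; Σ_t [0,0]: t=0:+1/43545600 = 1/43545600; (3j)²=33/1190 [(6 2 8; -4 -1 5)], sign=-1
I_A²/I_B² = (27/1105)/(33/1190) = 126/143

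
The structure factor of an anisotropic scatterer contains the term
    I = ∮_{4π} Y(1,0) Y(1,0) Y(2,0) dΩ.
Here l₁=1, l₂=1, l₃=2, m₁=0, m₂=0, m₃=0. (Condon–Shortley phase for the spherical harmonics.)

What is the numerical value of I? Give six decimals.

0.252313

m-sum 0 ✓  L=4 even ✓  0≤2≤2 ✓
Π(2lᵢ+1) = 3×3×5 = 45
triangle coeff Δ(1,1,2) = 1/30
Σ_t [0,0]: t=0:+1/1 = 1/1
(3j)²=2/15 [(1 1 2; 0 0 0)], sign=+1
(m-triple is (0,0,0) — same symbol as above.)
⇒ 4πI² = 4/5
I = (+1)√(4/5/(4π)) = 0.25231325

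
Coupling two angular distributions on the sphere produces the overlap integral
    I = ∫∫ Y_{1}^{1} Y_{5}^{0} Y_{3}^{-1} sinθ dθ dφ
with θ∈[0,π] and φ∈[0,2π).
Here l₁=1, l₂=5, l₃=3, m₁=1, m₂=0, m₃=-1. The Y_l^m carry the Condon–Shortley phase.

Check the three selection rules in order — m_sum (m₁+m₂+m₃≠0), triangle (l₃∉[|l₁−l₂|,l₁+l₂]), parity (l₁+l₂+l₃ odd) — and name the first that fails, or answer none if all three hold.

m₁+m₂+m₃ = 1 + 0 − 1 = 0  ✓
triangle: |1−5|=4 ≤ l₃=3 ≤ 1+5=6  ✗
parity: l₁+l₂+l₃ = 9 is odd

triangle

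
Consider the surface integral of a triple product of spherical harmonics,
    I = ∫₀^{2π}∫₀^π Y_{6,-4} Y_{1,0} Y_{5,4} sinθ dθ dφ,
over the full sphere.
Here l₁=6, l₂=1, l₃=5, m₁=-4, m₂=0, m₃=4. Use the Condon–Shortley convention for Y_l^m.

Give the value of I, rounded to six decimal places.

Checks pass: Σm=0; 12 even; l₃=5∈[5,7].
(2·6+1)(2·1+1)(2·5+1) = 429
Δ: 2! 10! 0! / 13! → 1/858
sum: t=1:−1/14400 = -1/14400
3j²(6 1 5; 0 0 0) = Δ·Π!·Σ² = 6/143  (sign +1)
sum: t=1:−1/362880 = -1/362880
3j²(6 1 5; -4 0 4) = Δ·Π!·Σ² = 10/429  (sign +1)
combine: 4πI² = 429·6/143·10/429 = 60/143
take √, sign +1: I = 0.18272698

0.182727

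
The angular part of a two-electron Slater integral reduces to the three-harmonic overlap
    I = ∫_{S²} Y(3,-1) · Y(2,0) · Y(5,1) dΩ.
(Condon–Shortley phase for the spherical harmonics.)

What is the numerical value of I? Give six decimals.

m-sum 0 ✓  L=10 even ✓  1≤5≤5 ✓
Π(2lᵢ+1) = 7×5×11 = 385
triangle coeff Δ(3,2,5) = 1/2310
Σ_t [0,0]: t=0:+1/144 = 1/144
(3j)²=10/231 [(3 2 5; 0 0 0)], sign=-1
Σ_t [0,0]: t=0:+1/192 = 1/192
(3j)²=3/77 [(3 2 5; -1 0 1)], sign=+1
⇒ 4πI² = 50/77
I = (-1)√(50/77/(4π)) = -0.22731846

-0.227318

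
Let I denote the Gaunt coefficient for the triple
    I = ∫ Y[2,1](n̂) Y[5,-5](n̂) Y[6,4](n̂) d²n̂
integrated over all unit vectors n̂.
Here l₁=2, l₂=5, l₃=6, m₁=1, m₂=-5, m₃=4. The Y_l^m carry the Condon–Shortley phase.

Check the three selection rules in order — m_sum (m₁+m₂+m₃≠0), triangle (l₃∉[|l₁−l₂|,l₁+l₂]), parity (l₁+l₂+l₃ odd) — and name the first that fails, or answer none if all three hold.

parity

Σmᵢ = 0  ✓
l₃∈[|l₁−l₂|,l₁+l₂]=[3,7], have l₃=6  ✓
Σlᵢ = 13 ⇒ odd  ✗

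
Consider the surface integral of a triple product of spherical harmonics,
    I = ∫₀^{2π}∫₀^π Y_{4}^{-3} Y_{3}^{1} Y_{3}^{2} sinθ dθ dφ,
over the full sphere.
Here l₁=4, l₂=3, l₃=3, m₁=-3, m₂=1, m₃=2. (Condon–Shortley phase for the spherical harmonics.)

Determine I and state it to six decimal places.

-0.095955

Checks pass: Σm=0; 10 even; l₃=3∈[1,7].
(2·4+1)(2·3+1)(2·3+1) = 441
Δ: 4! 4! 2! / 11! → 1/34650
sum: t=1:−1/72 t=2:+1/16 t=3:−1/72 = 5/144
3j²(4 3 3; 0 0 0) = Δ·Π!·Σ² = 2/77  (sign -1)
sum: t=3:−1/144 t=4:+1/288 = -1/288
3j²(4 3 3; -3 1 2) = Δ·Π!·Σ² = 1/99  (sign +1)
combine: 4πI² = 441·2/77·1/99 = 14/121
take √, sign -1: I = -0.09595473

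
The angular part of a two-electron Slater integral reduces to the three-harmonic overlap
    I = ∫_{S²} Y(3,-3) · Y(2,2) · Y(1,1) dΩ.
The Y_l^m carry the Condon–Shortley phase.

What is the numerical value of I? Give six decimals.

m-sum 0 ✓  L=6 even ✓  1≤1≤5 ✓
Π(2lᵢ+1) = 7×5×3 = 105
triangle coeff Δ(3,2,1) = 1/105
Σ_t [2,2]: t=2:+1/4 = 1/4
(3j)²=3/35 [(3 2 1; 0 0 0)], sign=-1
Σ_t [4,4]: t=4:+1/48 = 1/48
(3j)²=1/7 [(3 2 1; -3 2 1)], sign=+1
⇒ 4πI² = 9/7
I = (-1)√(9/7/(4π)) = -0.31986543

-0.319865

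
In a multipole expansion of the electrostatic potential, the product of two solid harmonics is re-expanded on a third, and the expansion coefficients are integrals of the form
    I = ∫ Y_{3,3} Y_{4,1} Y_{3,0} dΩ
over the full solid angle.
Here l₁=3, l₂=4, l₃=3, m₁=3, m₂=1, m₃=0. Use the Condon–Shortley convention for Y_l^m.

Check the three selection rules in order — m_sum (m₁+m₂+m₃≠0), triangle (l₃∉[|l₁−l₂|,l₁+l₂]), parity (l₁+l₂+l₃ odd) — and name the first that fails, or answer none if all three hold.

m_sum

Σmᵢ = 4  ✗
l₃∈[|l₁−l₂|,l₁+l₂]=[1,7], have l₃=3
Σlᵢ = 10 ⇒ even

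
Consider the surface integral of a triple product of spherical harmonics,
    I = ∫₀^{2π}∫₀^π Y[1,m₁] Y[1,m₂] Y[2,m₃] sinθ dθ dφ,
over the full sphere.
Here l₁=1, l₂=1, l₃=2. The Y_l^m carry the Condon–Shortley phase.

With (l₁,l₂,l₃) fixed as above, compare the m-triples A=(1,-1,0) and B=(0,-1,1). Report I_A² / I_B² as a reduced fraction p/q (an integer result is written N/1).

1/3

l's match ⇒ only the (l;m) 3-j factors differ between A and B.
A: triangle coeff Δ(1,1,2) = 1/30; Σ_t [0,0]: t=0:+1/4 = 1/4; (3j)²=1/30 [(1 1 2; 1 -1 0)], sign=+1
B: triangle coeff Δ(1,1,2) = 1/30; Σ_t [0,0]: t=0:+1/2 = 1/2; (3j)²=1/10 [(1 1 2; 0 -1 1)], sign=-1
I_A²/I_B² = (1/30)/(1/10) = 1/3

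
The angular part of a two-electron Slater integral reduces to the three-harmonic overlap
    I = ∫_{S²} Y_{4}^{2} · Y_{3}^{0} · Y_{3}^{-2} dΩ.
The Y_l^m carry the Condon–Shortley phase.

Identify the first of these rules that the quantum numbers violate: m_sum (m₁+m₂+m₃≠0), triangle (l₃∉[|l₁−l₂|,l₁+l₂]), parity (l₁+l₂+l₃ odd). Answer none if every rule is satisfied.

Σmᵢ = 0  ✓
l₃∈[|l₁−l₂|,l₁+l₂]=[1,7], have l₃=3  ✓
Σlᵢ = 10 ⇒ even  ✓

none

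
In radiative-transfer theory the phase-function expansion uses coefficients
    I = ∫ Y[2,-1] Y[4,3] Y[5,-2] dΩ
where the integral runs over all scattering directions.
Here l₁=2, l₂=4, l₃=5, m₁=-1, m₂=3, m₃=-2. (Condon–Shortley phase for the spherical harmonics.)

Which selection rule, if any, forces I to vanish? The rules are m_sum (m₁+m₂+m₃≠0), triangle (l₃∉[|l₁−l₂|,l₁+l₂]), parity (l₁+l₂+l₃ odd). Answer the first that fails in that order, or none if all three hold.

azimuthal sum: -1 + 3 − 2 = 0  ✓
2 ≤ 5 ≤ 6 (triangle on l)  ✓
L = 2 + 4 + 5 = 11 (odd)  ✗

parity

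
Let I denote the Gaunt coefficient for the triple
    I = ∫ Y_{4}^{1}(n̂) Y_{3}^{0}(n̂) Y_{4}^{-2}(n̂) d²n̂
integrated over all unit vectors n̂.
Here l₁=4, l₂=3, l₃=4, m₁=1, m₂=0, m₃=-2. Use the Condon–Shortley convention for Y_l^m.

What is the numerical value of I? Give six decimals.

0.000000

Σmᵢ = -1 ≠ 0, so the φ-integral vanishes; I = 0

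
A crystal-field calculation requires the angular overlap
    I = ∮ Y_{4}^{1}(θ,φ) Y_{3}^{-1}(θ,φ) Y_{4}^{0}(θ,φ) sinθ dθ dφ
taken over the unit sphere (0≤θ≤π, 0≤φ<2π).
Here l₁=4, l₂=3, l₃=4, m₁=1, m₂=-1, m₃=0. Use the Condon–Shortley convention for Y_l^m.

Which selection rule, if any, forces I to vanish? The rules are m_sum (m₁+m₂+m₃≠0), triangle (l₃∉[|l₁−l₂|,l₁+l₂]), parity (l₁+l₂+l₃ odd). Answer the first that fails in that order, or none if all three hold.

azimuthal sum: 1 − 1 + 0 = 0  ✓
1 ≤ 4 ≤ 7 (triangle on l)  ✓
L = 4 + 3 + 4 = 11 (odd)  ✗

parity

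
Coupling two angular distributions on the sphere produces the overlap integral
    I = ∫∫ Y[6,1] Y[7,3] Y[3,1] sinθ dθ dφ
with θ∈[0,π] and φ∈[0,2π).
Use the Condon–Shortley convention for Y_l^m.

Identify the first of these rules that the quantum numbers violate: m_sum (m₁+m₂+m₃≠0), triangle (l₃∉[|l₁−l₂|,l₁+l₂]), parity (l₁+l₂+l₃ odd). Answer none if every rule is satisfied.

Σmᵢ = 5  ✗
l₃∈[|l₁−l₂|,l₁+l₂]=[1,13], have l₃=3
Σlᵢ = 16 ⇒ even

m_sum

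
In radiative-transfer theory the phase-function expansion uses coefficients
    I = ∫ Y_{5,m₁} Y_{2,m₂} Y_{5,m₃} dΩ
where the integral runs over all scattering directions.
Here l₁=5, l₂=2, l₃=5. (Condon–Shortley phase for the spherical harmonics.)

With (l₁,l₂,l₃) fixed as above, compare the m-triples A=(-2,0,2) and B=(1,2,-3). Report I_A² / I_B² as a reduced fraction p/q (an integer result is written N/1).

l's match ⇒ only the (l;m) 3-j factors differ between A and B.
A: triangle coeff Δ(5,2,5) = 1/38610; Σ_t [0,2]: t=0:+1/20160 t=1:−1/1440 t=2:+1/2880 = -1/3360; (3j)²=6/715 [(5 2 5; -2 0 2)], sign=+1
B: triangle coeff Δ(5,2,5) = 1/38610; Σ_t [2,2]: t=2:+1/5760 = 1/5760; (3j)²=56/2145 [(5 2 5; 1 2 -3)], sign=+1
I_A²/I_B² = (6/715)/(56/2145) = 9/28

9/28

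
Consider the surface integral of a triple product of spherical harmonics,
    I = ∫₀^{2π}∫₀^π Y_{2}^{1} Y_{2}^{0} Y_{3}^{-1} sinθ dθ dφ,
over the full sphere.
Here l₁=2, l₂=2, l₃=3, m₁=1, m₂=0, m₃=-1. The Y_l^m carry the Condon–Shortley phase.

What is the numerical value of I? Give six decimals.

L=7 odd ⇒ parity kills the (l;000) factor ⇒ I = 0

0.000000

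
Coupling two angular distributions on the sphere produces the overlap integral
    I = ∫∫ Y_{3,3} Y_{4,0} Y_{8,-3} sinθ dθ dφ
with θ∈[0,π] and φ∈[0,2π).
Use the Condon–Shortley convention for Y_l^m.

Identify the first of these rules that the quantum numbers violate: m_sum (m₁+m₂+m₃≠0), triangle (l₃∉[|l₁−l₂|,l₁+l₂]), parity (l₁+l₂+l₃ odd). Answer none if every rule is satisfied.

triangle

azimuthal sum: 3 + 0 − 3 = 0  ✓
1 ≤ 8 ≤ 7 (triangle on l)  ✗
L = 3 + 4 + 8 = 15 (odd)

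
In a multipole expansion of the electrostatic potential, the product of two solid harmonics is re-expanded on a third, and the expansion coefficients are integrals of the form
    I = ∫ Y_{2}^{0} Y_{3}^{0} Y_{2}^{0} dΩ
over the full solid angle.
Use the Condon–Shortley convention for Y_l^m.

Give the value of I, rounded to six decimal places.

Σlᵢ=7 odd — θ-integrand is odd under cosθ→−cosθ; I=0

0.000000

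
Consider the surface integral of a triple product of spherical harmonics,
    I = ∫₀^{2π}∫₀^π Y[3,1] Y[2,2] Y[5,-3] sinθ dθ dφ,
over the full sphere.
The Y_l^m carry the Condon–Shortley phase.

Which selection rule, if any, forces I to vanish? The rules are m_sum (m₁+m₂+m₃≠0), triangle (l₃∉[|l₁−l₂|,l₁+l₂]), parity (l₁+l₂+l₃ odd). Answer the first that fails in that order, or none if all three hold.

none

azimuthal sum: 1 + 2 − 3 = 0  ✓
1 ≤ 5 ≤ 5 (triangle on l)  ✓
L = 3 + 2 + 5 = 10 (even)  ✓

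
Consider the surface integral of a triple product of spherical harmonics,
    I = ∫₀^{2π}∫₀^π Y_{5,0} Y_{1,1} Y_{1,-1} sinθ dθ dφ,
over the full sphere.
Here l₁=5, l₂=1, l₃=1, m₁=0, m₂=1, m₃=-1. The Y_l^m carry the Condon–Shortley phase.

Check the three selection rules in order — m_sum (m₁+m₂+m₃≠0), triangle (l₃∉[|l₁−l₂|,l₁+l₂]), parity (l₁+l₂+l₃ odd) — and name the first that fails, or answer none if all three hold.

triangle

Σmᵢ = 0  ✓
l₃∈[|l₁−l₂|,l₁+l₂]=[4,6], have l₃=1  ✗
Σlᵢ = 7 ⇒ odd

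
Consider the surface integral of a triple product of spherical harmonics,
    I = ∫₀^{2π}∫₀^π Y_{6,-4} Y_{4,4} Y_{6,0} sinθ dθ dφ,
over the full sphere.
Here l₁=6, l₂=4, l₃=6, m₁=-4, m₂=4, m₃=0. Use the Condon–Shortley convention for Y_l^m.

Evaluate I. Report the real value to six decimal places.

0.141673

Rules hold: Σm=0, L=16 even, 2≤6≤10.
N = 13·9·13 = 1521
Δ = 4!·8!·4!/17! = 1/15315300
Racah Σ t=0..4: t=0:+1/829440 t=1:−1/25920 t=2:+1/9216 t=3:−1/25920 t=4:+1/829440 = 7/207360
⇒ 3j(6 4 6; 0 0 0)² = 28/2431, sgn +1
Racah Σ t=4..4: t=4:+1/829440 = 1/829440
⇒ 3j(6 4 6; -4 4 0)² = 35/2431, sgn +1
4πI² = N·(3j₀)²·(3jₘ)² = 8820/34969
I = +1·√(0.252223/4π) = 0.14167322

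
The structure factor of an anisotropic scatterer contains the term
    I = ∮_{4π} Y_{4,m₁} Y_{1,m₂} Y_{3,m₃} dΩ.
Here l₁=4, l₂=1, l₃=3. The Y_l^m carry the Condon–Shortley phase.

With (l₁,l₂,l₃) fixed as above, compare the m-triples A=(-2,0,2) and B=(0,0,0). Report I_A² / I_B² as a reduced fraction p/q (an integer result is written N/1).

Shared (l₁,l₂,l₃)=(4,1,3): N and (l;000)² cancel in I_A²/I_B².
A: Δ = 2!·6!·0!/9! = 1/252; Racah Σ t=1..1: t=1:−1/120 = -1/120; ⇒ 3j(4 1 3; -2 0 2)² = 1/21, sgn +1
B: Δ = 2!·6!·0!/9! = 1/252; Racah Σ t=1..1: t=1:−1/36 = -1/36; ⇒ 3j(4 1 3; 0 0 0)² = 4/63, sgn +1
I_A²/I_B² = (1/21)/(4/63) = 3/4

3/4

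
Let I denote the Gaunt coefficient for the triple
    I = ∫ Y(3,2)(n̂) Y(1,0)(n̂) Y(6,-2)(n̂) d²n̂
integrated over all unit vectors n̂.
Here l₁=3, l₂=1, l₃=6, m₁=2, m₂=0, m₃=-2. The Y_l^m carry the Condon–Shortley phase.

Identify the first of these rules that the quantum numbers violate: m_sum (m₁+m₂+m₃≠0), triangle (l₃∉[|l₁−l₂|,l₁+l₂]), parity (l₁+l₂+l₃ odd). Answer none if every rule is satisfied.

triangle

Σmᵢ = 0  ✓
l₃∈[|l₁−l₂|,l₁+l₂]=[2,4], have l₃=6  ✗
Σlᵢ = 10 ⇒ even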